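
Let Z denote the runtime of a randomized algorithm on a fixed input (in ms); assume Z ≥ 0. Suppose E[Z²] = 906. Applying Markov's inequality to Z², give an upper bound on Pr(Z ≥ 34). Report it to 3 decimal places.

Since Z ≥ 0, the event {Z ≥ 34} is the same as {Z² ≥ 1156}.
Markov's inequality applied to Z² gives Pr(Z² ≥ 1156) ≤ E[Z²]/1156 = 906/1156 = 0.7837.

0.784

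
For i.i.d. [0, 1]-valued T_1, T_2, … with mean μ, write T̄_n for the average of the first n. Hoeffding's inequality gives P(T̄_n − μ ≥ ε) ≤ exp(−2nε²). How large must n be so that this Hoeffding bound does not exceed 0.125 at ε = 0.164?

Require exp(−2nε²) ≤ 0.125, i.e. 2nε² ≥ ln(1/0.125) = 2.079442.
So n ≥ 2.079442 / (2·0.164²) = 38.657.
The smallest integer n is 39.

39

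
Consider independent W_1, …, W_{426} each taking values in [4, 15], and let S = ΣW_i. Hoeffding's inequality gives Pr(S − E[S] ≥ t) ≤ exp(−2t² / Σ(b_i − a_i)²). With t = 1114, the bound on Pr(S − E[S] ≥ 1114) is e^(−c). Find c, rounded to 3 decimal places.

Σ(b_i − a_i)² = 426·(11)² = 51546.
c = 2t²/51546 = 2·1114²/51546 = 48.1510.

48.151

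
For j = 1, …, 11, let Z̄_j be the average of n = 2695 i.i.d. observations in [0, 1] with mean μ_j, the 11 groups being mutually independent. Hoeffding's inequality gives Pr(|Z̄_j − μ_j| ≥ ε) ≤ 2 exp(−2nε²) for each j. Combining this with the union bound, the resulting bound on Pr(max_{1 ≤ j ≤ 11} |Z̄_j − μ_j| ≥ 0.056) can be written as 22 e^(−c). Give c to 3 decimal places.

16.903

Union bound over the 11 events: Pr(max_{1 ≤ j ≤ 11} |Z̄_j − μ_j| ≥ 0.056) ≤ 11·2·exp(−2nε²) = 22 exp(−2·2695·0.056²).
So c = 2·2695·0.056² = 16.9030.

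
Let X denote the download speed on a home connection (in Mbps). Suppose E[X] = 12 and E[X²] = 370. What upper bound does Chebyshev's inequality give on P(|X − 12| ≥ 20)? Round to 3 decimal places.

Var(X) = E[X²] − (E[X])² = 370 − 144 = 226.
Chebyshev's inequality: P(|X − μ| ≥ t) ≤ Var(X)/t² = 226/400 = 0.5650.

0.565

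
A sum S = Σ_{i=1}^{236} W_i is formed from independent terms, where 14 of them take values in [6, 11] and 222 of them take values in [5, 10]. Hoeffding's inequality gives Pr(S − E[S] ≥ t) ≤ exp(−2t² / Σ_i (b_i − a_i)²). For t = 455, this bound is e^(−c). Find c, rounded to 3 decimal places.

70.178

Σ(b_i − a_i)² = 14·5² + 222·5² = 5900.
c = 2t² / 5900 = 2·455² / 5900 = 70.1780.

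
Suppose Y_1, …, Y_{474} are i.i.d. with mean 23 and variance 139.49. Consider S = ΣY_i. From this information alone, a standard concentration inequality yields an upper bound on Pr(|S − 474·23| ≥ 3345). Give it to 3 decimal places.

With mean and variance of each term known, Chebyshev's inequality bounds the deviation of the sum (or sample mean).
Var(S) = n·Var(Y_i) = 474·139.49 = 66118.26.
Chebyshev: Pr(|S − 474·23| ≥ 3345) ≤ Var(S)/3345² = 66118.26/11189025 = 0.0059.

0.006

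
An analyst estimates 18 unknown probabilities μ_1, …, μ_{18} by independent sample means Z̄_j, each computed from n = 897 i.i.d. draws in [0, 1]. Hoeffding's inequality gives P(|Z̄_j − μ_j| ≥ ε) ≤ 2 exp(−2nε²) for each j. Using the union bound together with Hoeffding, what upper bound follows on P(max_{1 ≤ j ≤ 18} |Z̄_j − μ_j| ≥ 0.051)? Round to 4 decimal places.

0.3387

Per-experiment Hoeffding bound: 2·exp(−2·897·0.051²) = 2·exp(−4.66619) = 0.018816.
Union bound over 18 events: 18·0.018816 = 0.33869.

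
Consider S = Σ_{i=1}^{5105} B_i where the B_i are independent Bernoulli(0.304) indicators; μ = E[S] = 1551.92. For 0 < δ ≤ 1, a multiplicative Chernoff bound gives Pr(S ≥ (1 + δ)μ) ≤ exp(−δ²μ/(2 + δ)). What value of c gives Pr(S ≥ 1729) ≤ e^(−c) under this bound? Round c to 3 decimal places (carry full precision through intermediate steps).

Write 1729 = (1 + δ)μ, so δ = 1729/1551.92 − 1 = 0.1141038…
Then the exponent is δ²μ/(2 + δ) = (1729 − μ)² / (μ·(2 + δ)) = 9.557480.

9.557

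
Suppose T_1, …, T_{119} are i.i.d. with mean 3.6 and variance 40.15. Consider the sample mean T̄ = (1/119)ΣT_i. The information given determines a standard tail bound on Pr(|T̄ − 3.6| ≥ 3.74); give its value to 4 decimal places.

With mean and variance of each term known, Chebyshev's inequality bounds the deviation of the sum (or sample mean).
Var(T̄) = Var(T_i)/n = 40.15/119 = 0.33739.
Chebyshev: Pr(|T̄ − 3.6| ≥ 3.74) ≤ Var(T̄)/(3.74)² = 40.15/(119·3.74²) = 0.0241.

0.0241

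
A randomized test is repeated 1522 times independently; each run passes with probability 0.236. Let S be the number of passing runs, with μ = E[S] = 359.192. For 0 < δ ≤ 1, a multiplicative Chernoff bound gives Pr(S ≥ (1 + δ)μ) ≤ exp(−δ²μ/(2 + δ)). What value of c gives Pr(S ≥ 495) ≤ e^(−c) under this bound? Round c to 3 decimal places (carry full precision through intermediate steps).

Write 495 = (1 + δ)μ, so δ = 495/359.192 − 1 = 0.3780931…
Then the exponent is δ²μ/(2 + δ) = (495 − μ)² / (μ·(2 + δ)) = 21.592116.

21.592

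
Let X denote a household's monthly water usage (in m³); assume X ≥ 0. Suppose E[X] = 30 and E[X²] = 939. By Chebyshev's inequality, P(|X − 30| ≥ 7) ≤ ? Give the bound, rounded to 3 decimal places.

0.796

Var(X) = E[X²] − (E[X])² = 939 − 900 = 39.
Chebyshev's inequality: P(|X − μ| ≥ t) ≤ Var(X)/t² = 39/49 = 0.7959.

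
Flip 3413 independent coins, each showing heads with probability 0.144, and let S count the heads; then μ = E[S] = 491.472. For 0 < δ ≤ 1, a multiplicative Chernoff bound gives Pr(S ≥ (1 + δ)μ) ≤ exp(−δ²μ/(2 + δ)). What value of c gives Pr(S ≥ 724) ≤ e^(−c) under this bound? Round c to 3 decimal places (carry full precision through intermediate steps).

44.484

Write 724 = (1 + δ)μ, so δ = 724/491.472 − 1 = 0.4731256…
Then the exponent is δ²μ/(2 + δ) = (724 − μ)² / (μ·(2 + δ)) = 44.484176.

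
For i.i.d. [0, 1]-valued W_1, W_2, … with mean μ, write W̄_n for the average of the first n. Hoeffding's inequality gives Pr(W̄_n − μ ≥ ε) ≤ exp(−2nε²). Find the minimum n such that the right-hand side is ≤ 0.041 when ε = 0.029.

Require exp(−2nε²) ≤ 0.041, i.e. 2nε² ≥ ln(1/0.041) = 3.194183.
So n ≥ 3.194183 / (2·0.029²) = 1899.039.
The smallest integer n is 1900.

1900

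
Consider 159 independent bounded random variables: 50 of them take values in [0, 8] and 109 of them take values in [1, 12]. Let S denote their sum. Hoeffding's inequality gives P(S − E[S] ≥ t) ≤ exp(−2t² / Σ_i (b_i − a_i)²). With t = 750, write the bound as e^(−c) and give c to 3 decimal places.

68.644

Σ(b_i − a_i)² = 50·8² + 109·11² = 16389.
c = 2t² / 16389 = 2·750² / 16389 = 68.6436.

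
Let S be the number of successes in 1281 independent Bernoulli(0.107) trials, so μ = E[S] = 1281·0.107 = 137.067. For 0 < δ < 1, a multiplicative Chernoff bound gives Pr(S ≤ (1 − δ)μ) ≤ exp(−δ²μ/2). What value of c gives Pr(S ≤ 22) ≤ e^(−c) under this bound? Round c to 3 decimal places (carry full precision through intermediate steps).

Write 22 = (1 − δ)μ, so δ = 1 − 22/137.067 = 0.8394946…
Then the exponent is δ²μ/2 = (μ − 22)²/(2μ) = 48.299060.

48.299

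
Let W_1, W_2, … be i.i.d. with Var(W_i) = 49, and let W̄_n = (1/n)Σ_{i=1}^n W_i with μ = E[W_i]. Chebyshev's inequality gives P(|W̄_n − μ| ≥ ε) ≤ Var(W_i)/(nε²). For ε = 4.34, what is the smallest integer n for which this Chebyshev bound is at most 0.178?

15

Require 49/(n·4.34²) ≤ 0.178, i.e. n ≥ 49/(0.178·4.34²) = 14.615.
The smallest integer n is 15.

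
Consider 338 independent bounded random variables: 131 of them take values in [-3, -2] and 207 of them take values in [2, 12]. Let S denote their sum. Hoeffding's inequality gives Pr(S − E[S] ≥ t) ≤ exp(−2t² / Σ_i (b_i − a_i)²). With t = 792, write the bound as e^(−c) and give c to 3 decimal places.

60.224

Σ(b_i − a_i)² = 131·1² + 207·10² = 20831.
c = 2t² / 20831 = 2·792² / 20831 = 60.2241.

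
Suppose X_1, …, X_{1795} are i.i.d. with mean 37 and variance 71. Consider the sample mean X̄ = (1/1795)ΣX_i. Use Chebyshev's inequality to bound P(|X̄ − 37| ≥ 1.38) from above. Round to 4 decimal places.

Var(X̄) = Var(X_i)/n = 71/1795 = 0.039554.
Chebyshev: P(|X̄ − 37| ≥ 1.38) ≤ Var(X̄)/(1.38)² = 71/(1795·1.38²) = 0.0208.

0.0208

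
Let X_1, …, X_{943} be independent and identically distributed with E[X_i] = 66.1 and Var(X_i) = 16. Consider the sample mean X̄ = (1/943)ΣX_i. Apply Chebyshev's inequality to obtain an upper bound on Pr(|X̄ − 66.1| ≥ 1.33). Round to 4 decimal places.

Var(X̄) = Var(X_i)/n = 16/943 = 0.016967.
Chebyshev: Pr(|X̄ − 66.1| ≥ 1.33) ≤ Var(X̄)/(1.33)² = 16/(943·1.33²) = 0.0096.

0.0096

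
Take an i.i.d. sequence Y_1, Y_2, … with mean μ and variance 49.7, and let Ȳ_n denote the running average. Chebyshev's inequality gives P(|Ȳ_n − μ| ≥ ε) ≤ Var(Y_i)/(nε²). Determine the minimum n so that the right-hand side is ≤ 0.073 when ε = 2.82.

86

Require 49.7/(n·2.82²) ≤ 0.073, i.e. n ≥ 49.7/(0.073·2.82²) = 85.612.
The smallest integer n is 86.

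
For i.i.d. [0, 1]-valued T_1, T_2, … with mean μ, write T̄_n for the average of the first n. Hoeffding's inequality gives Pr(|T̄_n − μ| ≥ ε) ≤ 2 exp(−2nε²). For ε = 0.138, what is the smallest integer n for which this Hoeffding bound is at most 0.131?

Require 2·exp(−2nε²) ≤ 0.131, i.e. 2nε² ≥ ln(2/0.131) = 2.725705.
So n ≥ 2.725705 / (2·0.138²) = 71.563.
The smallest integer n is 72.

72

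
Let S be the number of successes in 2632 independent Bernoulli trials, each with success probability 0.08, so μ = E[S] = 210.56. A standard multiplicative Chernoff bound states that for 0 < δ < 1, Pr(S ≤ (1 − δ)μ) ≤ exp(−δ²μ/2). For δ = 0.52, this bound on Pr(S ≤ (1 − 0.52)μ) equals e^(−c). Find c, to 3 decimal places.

28.468

c = δ²μ/2 = 0.52²·210.56/2 = 28.4677.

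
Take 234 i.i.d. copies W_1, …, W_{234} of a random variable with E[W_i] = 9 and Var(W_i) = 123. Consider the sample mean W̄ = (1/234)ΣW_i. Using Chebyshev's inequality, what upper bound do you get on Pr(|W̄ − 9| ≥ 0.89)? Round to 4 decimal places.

0.6636

Var(W̄) = Var(W_i)/n = 123/234 = 0.52564.
Chebyshev: Pr(|W̄ − 9| ≥ 0.89) ≤ Var(W̄)/(0.89)² = 123/(234·0.89²) = 0.6636.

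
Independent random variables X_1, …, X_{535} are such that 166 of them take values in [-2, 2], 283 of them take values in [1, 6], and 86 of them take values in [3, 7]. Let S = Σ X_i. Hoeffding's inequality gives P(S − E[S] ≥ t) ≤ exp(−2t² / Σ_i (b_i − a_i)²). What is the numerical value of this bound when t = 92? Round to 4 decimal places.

0.2178

Σ(b_i − a_i)² = 166·4² + 283·5² + 86·4² = 11107.
Exponent = 2·92² / 11107 = 1.52408.
Bound = exp(−1.52408) = 0.21782.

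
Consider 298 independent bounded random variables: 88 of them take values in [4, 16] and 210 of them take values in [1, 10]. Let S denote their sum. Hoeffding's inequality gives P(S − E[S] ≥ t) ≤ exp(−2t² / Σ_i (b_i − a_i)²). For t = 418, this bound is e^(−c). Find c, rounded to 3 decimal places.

Σ(b_i − a_i)² = 88·12² + 210·9² = 29682.
c = 2t² / 29682 = 2·418² / 29682 = 11.7731.

11.773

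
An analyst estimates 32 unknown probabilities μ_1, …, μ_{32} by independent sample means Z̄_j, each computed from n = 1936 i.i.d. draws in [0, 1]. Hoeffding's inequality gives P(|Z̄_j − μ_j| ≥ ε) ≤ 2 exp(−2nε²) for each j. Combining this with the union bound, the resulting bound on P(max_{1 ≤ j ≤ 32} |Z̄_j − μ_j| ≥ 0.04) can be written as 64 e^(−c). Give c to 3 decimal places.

Union bound over the 32 events: P(max_{1 ≤ j ≤ 32} |Z̄_j − μ_j| ≥ 0.04) ≤ 32·2·exp(−2nε²) = 64 exp(−2·1936·0.04²).
So c = 2·1936·0.04² = 6.1952.

6.195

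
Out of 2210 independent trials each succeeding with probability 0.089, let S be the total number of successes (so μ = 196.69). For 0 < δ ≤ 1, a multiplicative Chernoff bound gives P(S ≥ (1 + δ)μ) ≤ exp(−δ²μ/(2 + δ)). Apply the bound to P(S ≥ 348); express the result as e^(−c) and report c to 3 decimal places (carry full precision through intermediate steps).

Write 348 = (1 + δ)μ, so δ = 348/196.69 − 1 = 0.7692816…
Then the exponent is δ²μ/(2 + δ) = (348 − μ)² / (μ·(2 + δ)) = 42.032562.

42.033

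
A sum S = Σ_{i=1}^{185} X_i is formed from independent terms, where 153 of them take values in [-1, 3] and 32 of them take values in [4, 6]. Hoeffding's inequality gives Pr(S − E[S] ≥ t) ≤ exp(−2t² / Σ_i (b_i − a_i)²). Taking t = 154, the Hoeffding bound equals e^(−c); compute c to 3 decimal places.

Σ(b_i − a_i)² = 153·4² + 32·2² = 2576.
c = 2t² / 2576 = 2·154² / 2576 = 18.4130.

18.413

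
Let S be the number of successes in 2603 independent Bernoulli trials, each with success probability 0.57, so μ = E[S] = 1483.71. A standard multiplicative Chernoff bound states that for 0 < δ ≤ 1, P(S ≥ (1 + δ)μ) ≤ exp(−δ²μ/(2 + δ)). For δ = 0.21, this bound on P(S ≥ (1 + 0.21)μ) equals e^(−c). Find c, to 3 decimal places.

c = δ²μ/(2 + δ) = 0.21²·1483.71/(2 + 0.21) = 29.6071.

29.607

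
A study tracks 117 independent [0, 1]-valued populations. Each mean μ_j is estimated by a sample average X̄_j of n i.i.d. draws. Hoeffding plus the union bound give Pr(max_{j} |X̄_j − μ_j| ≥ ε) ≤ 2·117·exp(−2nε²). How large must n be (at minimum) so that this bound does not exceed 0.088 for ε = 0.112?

315

Need 2·117·exp(−2nε²) ≤ 0.088, i.e. exp(−2nε²) ≤ 0.088/234.
So 2nε² ≥ ln(234/0.088) = 7.885740.
Hence n ≥ 7.885740/(2·0.112²) = 314.323.
The smallest integer n is 315.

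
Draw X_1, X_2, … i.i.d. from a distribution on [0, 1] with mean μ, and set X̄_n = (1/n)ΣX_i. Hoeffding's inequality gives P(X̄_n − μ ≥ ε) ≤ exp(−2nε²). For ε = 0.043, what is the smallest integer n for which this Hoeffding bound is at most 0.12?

574

Require exp(−2nε²) ≤ 0.12, i.e. 2nε² ≥ ln(1/0.12) = 2.120264.
So n ≥ 2.120264 / (2·0.043²) = 573.354.
The smallest integer n is 574.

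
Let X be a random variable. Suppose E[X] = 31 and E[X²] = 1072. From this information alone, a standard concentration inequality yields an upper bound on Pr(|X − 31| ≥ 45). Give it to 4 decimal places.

0.0548

The first two moments determine the variance, so Chebyshev's inequality is the sharpest standard bound available.
Var(X) = E[X²] − (E[X])² = 1072 − 961 = 111.
Chebyshev's inequality: Pr(|X − μ| ≥ t) ≤ Var(X)/t² = 111/2025 = 0.0548.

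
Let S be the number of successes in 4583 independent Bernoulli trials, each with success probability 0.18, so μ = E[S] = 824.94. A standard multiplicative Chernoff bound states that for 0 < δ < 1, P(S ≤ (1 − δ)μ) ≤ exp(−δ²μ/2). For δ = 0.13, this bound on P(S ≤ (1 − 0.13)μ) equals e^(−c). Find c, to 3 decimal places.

6.971

c = δ²μ/2 = 0.13²·824.94/2 = 6.9707.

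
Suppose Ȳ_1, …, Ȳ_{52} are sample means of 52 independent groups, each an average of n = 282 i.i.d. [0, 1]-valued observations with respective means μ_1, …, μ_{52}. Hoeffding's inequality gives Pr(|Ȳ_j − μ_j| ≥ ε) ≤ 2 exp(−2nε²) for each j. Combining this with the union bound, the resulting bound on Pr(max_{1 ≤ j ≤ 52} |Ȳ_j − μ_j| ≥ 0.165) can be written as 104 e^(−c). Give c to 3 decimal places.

Union bound over the 52 events: Pr(max_{1 ≤ j ≤ 52} |Ȳ_j − μ_j| ≥ 0.165) ≤ 52·2·exp(−2nε²) = 104 exp(−2·282·0.165²).
So c = 2·282·0.165² = 15.3549.

15.355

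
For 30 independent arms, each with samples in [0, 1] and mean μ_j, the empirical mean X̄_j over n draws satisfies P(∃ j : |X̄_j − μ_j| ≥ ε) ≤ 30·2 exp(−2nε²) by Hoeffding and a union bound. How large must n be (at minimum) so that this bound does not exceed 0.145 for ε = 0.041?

1793

Need 2·30·exp(−2nε²) ≤ 0.145, i.e. exp(−2nε²) ≤ 0.145/60.
So 2nε² ≥ ln(60/0.145) = 6.025366.
Hence n ≥ 6.025366/(2·0.041²) = 1792.197.
The smallest integer n is 1793.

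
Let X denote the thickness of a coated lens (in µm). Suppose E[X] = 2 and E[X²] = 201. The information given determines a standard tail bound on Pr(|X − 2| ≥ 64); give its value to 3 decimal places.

The first two moments determine the variance, so Chebyshev's inequality is the sharpest standard bound available.
Var(X) = E[X²] − (E[X])² = 201 − 4 = 197.
Chebyshev's inequality: Pr(|X − μ| ≥ t) ≤ Var(X)/t² = 197/4096 = 0.0481.

0.048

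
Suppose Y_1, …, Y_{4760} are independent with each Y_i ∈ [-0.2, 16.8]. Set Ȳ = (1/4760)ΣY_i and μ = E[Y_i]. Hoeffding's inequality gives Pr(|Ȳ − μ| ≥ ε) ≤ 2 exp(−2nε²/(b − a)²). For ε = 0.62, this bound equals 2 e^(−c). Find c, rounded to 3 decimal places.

c = 2nε²/(b − a)² = 2·4760·0.62² / 17² = 12.6626.

12.663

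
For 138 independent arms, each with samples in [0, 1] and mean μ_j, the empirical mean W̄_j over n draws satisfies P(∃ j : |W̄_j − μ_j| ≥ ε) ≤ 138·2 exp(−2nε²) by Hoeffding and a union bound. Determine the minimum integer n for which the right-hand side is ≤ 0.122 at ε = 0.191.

Need 2·138·exp(−2nε²) ≤ 0.122, i.e. exp(−2nε²) ≤ 0.122/276.
So 2nε² ≥ ln(276/0.122) = 7.724135.
Hence n ≥ 7.724135/(2·0.191²) = 105.865.
The smallest integer n is 106.

106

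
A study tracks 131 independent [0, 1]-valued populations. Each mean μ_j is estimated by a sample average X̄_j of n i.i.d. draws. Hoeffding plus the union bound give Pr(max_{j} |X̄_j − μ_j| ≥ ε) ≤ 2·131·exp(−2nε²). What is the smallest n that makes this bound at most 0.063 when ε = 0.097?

443

Need 2·131·exp(−2nε²) ≤ 0.063, i.e. exp(−2nε²) ≤ 0.063/262.
So 2nε² ≥ ln(262/0.063) = 8.332965.
Hence n ≥ 8.332965/(2·0.097²) = 442.819.
The smallest integer n is 443.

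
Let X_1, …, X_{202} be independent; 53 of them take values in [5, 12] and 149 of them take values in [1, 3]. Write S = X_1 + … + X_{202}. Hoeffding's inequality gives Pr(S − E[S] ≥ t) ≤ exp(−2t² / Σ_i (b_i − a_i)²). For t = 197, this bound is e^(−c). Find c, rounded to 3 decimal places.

24.309

Σ(b_i − a_i)² = 53·7² + 149·2² = 3193.
c = 2t² / 3193 = 2·197² / 3193 = 24.3088.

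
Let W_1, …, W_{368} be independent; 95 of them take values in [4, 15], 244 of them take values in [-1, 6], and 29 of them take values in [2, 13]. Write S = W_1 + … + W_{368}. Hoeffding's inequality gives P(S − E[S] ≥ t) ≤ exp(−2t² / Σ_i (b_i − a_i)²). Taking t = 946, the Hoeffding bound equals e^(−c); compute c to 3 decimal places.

Σ(b_i − a_i)² = 95·11² + 244·7² + 29·11² = 26960.
c = 2t² / 26960 = 2·946² / 26960 = 66.3884.

66.388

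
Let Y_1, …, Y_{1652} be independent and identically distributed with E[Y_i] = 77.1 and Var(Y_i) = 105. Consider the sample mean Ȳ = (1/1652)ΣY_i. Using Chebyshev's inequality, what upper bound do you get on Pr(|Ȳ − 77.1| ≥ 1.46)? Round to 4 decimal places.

Var(Ȳ) = Var(Y_i)/n = 105/1652 = 0.063559.
Chebyshev: Pr(|Ȳ − 77.1| ≥ 1.46) ≤ Var(Ȳ)/(1.46)² = 105/(1652·1.46²) = 0.0298.

0.0298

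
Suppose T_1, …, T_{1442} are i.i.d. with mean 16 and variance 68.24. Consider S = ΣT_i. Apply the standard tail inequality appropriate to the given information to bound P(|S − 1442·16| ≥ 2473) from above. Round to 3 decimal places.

0.016

With mean and variance of each term known, Chebyshev's inequality bounds the deviation of the sum (or sample mean).
Var(S) = n·Var(T_i) = 1442·68.24 = 98402.08.
Chebyshev: P(|S − 1442·16| ≥ 2473) ≤ Var(S)/2473² = 98402.08/6115729 = 0.0161.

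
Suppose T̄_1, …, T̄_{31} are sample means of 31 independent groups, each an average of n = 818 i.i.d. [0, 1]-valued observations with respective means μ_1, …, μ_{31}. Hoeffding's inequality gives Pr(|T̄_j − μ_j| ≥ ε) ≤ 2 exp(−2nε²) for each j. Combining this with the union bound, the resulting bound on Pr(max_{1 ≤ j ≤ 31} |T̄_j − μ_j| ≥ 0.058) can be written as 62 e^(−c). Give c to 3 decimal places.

Union bound over the 31 events: Pr(max_{1 ≤ j ≤ 31} |T̄_j − μ_j| ≥ 0.058) ≤ 31·2·exp(−2nε²) = 62 exp(−2·818·0.058²).
So c = 2·818·0.058² = 5.5035.

5.504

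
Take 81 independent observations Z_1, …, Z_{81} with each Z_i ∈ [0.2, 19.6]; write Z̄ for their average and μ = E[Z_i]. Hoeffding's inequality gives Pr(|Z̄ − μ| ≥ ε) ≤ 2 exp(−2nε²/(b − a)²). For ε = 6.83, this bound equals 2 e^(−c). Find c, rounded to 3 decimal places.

20.080

c = 2nε²/(b − a)² = 2·81·6.83² / 19.4² = 20.0795.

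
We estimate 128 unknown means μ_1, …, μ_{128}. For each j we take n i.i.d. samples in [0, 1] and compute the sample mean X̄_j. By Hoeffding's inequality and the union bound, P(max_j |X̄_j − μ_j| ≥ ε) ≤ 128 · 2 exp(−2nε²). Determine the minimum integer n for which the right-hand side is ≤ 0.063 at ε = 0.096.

451

Need 2·128·exp(−2nε²) ≤ 0.063, i.e. exp(−2nε²) ≤ 0.063/256.
So 2nε² ≥ ln(256/0.063) = 8.309798.
Hence n ≥ 8.309798/(2·0.096²) = 450.835.
The smallest integer n is 451.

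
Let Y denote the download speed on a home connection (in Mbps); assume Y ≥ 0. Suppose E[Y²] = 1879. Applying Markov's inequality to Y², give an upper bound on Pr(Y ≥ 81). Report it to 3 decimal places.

Since Y ≥ 0, the event {Y ≥ 81} is the same as {Y² ≥ 6561}.
Markov's inequality applied to Y² gives Pr(Y² ≥ 6561) ≤ E[Y²]/6561 = 1879/6561 = 0.2864.

0.286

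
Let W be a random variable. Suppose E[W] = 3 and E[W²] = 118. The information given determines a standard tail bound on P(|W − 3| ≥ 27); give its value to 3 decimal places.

The first two moments determine the variance, so Chebyshev's inequality is the sharpest standard bound available.
Var(W) = E[W²] − (E[W])² = 118 − 9 = 109.
Chebyshev's inequality: P(|W − μ| ≥ t) ≤ Var(W)/t² = 109/729 = 0.1495.

0.150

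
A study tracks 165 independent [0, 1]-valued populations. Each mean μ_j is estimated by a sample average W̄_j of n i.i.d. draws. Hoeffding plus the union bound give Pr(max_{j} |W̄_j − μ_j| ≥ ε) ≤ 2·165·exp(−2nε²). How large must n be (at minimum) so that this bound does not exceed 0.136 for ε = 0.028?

4971

Need 2·165·exp(−2nε²) ≤ 0.136, i.e. exp(−2nε²) ≤ 0.136/330.
So 2nε² ≥ ln(330/0.136) = 7.794193.
Hence n ≥ 7.794193/(2·0.028²) = 4970.786.
The smallest integer n is 4971.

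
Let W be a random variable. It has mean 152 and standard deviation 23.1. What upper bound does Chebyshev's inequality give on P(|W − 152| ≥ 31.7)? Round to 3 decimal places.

Chebyshev: P(|W − μ| ≥ t) ≤ Var(W)/t².
Var(W) = σ² = 23.1² = 533.61.
Bound = 533.61 / 1004.89 = 0.5310.

0.531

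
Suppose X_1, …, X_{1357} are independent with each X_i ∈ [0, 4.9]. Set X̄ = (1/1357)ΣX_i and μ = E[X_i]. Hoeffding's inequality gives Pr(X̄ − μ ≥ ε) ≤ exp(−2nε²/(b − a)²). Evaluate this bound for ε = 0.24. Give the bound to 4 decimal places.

Exponent: 2nε²/(b − a)² = 2·1357·0.24² / 4.9² = 6.51089.
Bound = exp(−6.51089) = 0.00149.

0.0015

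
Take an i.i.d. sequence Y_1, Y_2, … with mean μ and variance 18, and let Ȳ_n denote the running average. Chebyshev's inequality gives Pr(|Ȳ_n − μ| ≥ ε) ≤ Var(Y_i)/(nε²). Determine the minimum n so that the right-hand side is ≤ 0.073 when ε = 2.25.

Require 18/(n·2.25²) ≤ 0.073, i.e. n ≥ 18/(0.073·2.25²) = 48.706.
The smallest integer n is 49.

49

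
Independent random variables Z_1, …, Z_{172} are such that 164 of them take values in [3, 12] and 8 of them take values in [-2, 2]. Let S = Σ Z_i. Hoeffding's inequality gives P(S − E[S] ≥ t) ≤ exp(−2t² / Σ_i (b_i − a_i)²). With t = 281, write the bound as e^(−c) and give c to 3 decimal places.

11.775

Σ(b_i − a_i)² = 164·9² + 8·4² = 13412.
c = 2t² / 13412 = 2·281² / 13412 = 11.7747.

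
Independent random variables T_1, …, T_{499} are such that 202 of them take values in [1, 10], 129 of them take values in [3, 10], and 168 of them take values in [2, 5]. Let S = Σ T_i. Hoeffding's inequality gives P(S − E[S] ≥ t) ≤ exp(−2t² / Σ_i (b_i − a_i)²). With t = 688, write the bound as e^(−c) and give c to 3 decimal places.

Σ(b_i − a_i)² = 202·9² + 129·7² + 168·3² = 24195.
c = 2t² / 24195 = 2·688² / 24195 = 39.1274.

39.127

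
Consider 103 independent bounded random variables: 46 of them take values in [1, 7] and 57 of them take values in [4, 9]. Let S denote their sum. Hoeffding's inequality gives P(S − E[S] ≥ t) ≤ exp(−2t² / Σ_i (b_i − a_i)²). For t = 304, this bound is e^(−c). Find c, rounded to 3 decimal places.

59.991

Σ(b_i − a_i)² = 46·6² + 57·5² = 3081.
c = 2t² / 3081 = 2·304² / 3081 = 59.9909.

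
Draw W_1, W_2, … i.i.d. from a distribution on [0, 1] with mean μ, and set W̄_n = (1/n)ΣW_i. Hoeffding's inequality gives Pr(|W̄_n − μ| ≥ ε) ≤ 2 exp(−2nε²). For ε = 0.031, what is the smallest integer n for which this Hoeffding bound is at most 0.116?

1482

Require 2·exp(−2nε²) ≤ 0.116, i.e. 2nε² ≥ ln(2/0.116) = 2.847312.
So n ≥ 2.847312 / (2·0.031²) = 1481.432.
The smallest integer n is 1482.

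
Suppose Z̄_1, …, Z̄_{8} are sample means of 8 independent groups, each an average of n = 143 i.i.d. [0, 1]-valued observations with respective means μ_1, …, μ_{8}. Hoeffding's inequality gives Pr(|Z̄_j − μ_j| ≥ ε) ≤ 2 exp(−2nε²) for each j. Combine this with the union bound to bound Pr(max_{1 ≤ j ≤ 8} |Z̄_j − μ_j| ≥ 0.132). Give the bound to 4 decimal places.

Per-experiment Hoeffding bound: 2·exp(−2·143·0.132²) = 2·exp(−4.98326) = 0.013703.
Union bound over 8 events: 8·0.013703 = 0.10963.

0.1096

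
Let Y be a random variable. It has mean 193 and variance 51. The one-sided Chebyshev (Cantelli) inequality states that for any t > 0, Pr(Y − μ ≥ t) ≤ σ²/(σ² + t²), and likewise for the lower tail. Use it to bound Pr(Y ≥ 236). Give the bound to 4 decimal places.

0.0268

Here σ² = 51 and t = 43, so σ² + t² = 1900.
Cantelli's bound: 51/1900 = 0.0268.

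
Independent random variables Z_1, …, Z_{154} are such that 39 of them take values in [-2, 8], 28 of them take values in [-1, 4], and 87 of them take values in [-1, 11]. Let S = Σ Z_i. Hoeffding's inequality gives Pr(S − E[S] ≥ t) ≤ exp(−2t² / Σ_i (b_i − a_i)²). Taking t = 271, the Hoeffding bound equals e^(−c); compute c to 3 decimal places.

Σ(b_i − a_i)² = 39·10² + 28·5² + 87·12² = 17128.
c = 2t² / 17128 = 2·271² / 17128 = 8.5755.

8.576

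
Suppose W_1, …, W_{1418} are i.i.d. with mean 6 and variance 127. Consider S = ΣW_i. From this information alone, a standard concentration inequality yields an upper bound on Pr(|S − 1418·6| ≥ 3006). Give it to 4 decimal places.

With mean and variance of each term known, Chebyshev's inequality bounds the deviation of the sum (or sample mean).
Var(S) = n·Var(W_i) = 1418·127 = 180086.
Chebyshev: Pr(|S − 1418·6| ≥ 3006) ≤ Var(S)/3006² = 180086/9036036 = 0.0199.

0.0199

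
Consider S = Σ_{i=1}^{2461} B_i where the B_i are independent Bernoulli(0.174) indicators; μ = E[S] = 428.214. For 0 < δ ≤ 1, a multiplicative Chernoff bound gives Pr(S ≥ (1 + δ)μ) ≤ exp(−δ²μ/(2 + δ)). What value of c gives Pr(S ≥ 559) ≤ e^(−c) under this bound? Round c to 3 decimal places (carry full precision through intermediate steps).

17.327

Write 559 = (1 + δ)μ, so δ = 559/428.214 − 1 = 0.3054221…
Then the exponent is δ²μ/(2 + δ) = (559 − μ)² / (μ·(2 + δ)) = 17.326515.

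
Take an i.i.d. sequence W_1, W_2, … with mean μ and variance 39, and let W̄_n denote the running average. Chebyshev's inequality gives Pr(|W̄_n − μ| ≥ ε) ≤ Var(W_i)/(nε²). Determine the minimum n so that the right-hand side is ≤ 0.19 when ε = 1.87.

Require 39/(n·1.87²) ≤ 0.19, i.e. n ≥ 39/(0.19·1.87²) = 58.699.
The smallest integer n is 59.

59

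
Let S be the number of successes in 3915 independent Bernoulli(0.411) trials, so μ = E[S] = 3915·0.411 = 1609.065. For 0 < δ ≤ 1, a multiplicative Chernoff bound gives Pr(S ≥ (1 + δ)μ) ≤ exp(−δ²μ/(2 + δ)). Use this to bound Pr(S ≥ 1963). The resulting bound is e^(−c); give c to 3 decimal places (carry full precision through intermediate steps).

35.069

Write 1963 = (1 + δ)μ, so δ = 1963/1609.065 − 1 = 0.2199631…
Then the exponent is δ²μ/(2 + δ) = (1963 − μ)² / (μ·(2 + δ)) = 35.069346.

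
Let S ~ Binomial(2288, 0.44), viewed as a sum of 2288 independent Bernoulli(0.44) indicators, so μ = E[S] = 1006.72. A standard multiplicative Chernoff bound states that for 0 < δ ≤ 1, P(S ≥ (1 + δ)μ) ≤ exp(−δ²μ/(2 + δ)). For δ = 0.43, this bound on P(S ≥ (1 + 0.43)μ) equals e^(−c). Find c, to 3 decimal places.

76.602

c = δ²μ/(2 + δ) = 0.43²·1006.72/(2 + 0.43) = 76.6019.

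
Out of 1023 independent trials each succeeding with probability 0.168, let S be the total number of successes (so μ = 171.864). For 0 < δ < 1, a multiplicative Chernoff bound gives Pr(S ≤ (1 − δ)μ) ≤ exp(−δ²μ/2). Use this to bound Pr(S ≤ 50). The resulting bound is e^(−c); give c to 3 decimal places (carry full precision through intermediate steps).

Write 50 = (1 − δ)μ, so δ = 1 − 50/171.864 = 0.7090723…
Then the exponent is δ²μ/2 = (μ − 50)²/(2μ) = 43.205193.

43.205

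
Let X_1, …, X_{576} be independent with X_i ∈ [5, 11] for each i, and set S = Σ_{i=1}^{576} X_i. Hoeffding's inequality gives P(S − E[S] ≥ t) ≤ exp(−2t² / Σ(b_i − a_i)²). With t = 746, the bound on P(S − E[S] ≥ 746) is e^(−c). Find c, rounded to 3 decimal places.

Σ(b_i − a_i)² = 576·(6)² = 20736.
c = 2t²/20736 = 2·746²/20736 = 53.6763.

53.676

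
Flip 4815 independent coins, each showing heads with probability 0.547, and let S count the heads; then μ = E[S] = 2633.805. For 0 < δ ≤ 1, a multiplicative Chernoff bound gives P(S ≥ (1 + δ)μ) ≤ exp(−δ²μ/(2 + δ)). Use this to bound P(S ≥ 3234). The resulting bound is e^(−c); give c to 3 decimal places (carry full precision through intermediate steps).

61.392

Write 3234 = (1 + δ)μ, so δ = 3234/2633.805 − 1 = 0.2278813…
Then the exponent is δ²μ/(2 + δ) = (3234 − μ)² / (μ·(2 + δ)) = 61.391617.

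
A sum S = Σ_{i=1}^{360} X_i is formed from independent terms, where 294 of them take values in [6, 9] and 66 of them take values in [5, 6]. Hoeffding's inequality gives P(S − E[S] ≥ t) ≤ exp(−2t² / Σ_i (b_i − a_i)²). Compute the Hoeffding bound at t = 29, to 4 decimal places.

0.5378

Σ(b_i − a_i)² = 294·3² + 66·1² = 2712.
Exponent = 2·29² / 2712 = 0.62021.
Bound = exp(−0.62021) = 0.53783.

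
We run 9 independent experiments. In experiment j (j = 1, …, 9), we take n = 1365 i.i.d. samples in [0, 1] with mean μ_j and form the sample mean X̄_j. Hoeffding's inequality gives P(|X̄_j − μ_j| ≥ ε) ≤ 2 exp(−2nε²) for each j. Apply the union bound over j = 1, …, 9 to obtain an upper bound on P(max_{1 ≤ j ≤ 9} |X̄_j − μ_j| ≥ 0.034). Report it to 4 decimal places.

0.7668

Per-experiment Hoeffding bound: 2·exp(−2·1365·0.034²) = 2·exp(−3.15588) = 0.085202.
Union bound over 9 events: 9·0.085202 = 0.76682.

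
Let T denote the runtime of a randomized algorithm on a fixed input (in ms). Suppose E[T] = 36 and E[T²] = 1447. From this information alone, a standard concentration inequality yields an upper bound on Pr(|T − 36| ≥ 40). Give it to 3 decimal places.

The first two moments determine the variance, so Chebyshev's inequality is the sharpest standard bound available.
Var(T) = E[T²] − (E[T])² = 1447 − 1296 = 151.
Chebyshev's inequality: Pr(|T − μ| ≥ t) ≤ Var(T)/t² = 151/1600 = 0.0944.

0.094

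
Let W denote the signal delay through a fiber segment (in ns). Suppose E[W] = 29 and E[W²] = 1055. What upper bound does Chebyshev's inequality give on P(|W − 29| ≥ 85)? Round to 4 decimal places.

0.0296

Var(W) = E[W²] − (E[W])² = 1055 − 841 = 214.
Chebyshev's inequality: P(|W − μ| ≥ t) ≤ Var(W)/t² = 214/7225 = 0.0296.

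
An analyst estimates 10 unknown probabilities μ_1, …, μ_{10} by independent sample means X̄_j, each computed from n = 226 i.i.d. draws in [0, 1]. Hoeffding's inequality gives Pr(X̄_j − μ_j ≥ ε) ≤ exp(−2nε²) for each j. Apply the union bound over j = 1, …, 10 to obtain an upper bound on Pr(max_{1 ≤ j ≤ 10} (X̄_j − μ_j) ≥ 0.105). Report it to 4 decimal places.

Per-experiment Hoeffding bound: exp(−2·226·0.105²) = exp(−4.98330) = 0.0068514.
Union bound over 10 events: 10·0.0068514 = 0.06851.

0.0685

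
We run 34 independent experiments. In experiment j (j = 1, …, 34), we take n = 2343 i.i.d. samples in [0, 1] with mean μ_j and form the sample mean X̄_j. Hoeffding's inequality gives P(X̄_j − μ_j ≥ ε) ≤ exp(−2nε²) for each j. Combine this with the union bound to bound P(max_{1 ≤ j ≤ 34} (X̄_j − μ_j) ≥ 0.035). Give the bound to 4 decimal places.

0.1093

Per-experiment Hoeffding bound: exp(−2·2343·0.035²) = exp(−5.74035) = 0.0032136.
Union bound over 34 events: 34·0.0032136 = 0.10926.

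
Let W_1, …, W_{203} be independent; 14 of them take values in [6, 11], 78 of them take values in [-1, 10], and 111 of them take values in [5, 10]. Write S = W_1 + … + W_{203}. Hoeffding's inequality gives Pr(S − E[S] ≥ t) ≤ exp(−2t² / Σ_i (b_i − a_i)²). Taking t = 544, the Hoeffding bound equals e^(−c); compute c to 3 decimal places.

Σ(b_i − a_i)² = 14·5² + 78·11² + 111·5² = 12563.
c = 2t² / 12563 = 2·544² / 12563 = 47.1123.

47.112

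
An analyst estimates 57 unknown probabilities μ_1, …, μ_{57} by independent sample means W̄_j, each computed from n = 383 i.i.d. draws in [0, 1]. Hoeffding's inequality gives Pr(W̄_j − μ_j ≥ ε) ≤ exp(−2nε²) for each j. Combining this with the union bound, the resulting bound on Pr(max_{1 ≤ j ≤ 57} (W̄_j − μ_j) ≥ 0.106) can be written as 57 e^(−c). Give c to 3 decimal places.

8.607

Union bound over the 57 events: Pr(max_{1 ≤ j ≤ 57} (W̄_j − μ_j) ≥ 0.106) ≤ 57·exp(−2nε²) = 57 exp(−2·383·0.106²).
So c = 2·383·0.106² = 8.6068.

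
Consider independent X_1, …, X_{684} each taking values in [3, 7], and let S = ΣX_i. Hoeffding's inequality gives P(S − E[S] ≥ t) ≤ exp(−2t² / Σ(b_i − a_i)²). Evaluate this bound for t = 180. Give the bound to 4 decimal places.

Σ(b_i − a_i)² = 684·(4)² = 10944.
Exponent = 2·180²/10944 = 5.9211.
Bound = exp(−5.9211) = 0.00268.

0.0027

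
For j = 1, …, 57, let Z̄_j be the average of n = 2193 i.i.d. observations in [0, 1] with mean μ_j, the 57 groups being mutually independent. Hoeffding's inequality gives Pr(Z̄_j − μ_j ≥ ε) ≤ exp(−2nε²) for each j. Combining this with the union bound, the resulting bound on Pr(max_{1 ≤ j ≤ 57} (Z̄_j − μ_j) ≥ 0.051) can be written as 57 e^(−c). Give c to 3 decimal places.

Union bound over the 57 events: Pr(max_{1 ≤ j ≤ 57} (Z̄_j − μ_j) ≥ 0.051) ≤ 57·exp(−2nε²) = 57 exp(−2·2193·0.051²).
So c = 2·2193·0.051² = 11.4080.

11.408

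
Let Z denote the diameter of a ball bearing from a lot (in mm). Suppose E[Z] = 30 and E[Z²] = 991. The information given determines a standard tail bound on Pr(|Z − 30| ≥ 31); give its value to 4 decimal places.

The first two moments determine the variance, so Chebyshev's inequality is the sharpest standard bound available.
Var(Z) = E[Z²] − (E[Z])² = 991 − 900 = 91.
Chebyshev's inequality: Pr(|Z − μ| ≥ t) ≤ Var(Z)/t² = 91/961 = 0.0947.

0.0947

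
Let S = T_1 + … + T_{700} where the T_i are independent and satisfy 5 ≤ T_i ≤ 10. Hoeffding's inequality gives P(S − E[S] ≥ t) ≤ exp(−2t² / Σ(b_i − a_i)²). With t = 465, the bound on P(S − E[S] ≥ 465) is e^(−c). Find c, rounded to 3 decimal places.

24.711

Σ(b_i − a_i)² = 700·(5)² = 17500.
c = 2t²/17500 = 2·465²/17500 = 24.7114.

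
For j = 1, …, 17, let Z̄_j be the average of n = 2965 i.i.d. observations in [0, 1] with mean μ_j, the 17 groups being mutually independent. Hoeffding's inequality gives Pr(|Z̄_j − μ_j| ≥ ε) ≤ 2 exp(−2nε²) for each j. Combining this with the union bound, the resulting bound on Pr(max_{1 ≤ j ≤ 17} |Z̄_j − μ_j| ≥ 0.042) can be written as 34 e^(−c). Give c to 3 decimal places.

Union bound over the 17 events: Pr(max_{1 ≤ j ≤ 17} |Z̄_j − μ_j| ≥ 0.042) ≤ 17·2·exp(−2nε²) = 34 exp(−2·2965·0.042²).
So c = 2·2965·0.042² = 10.4605.

10.461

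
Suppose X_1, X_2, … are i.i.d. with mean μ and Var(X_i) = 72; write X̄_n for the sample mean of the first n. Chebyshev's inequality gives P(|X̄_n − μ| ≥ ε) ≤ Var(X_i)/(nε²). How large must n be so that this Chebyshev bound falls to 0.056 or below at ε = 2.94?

Require 72/(n·2.94²) ≤ 0.056, i.e. n ≥ 72/(0.056·2.94²) = 148.748.
The smallest integer n is 149.

149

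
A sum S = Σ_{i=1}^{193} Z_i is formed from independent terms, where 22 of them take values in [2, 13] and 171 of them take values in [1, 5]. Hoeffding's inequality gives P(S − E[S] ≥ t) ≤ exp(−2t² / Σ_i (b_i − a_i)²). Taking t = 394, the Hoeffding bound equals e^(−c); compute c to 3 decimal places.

Σ(b_i − a_i)² = 22·11² + 171·4² = 5398.
c = 2t² / 5398 = 2·394² / 5398 = 57.5161.

57.516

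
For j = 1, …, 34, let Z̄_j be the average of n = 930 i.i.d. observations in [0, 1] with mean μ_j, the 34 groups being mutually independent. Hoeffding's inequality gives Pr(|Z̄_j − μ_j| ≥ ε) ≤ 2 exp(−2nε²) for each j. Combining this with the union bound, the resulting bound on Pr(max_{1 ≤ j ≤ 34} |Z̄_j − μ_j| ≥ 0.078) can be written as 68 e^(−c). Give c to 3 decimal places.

Union bound over the 34 events: Pr(max_{1 ≤ j ≤ 34} |Z̄_j − μ_j| ≥ 0.078) ≤ 34·2·exp(−2nε²) = 68 exp(−2·930·0.078²).
So c = 2·930·0.078² = 11.3162.

11.316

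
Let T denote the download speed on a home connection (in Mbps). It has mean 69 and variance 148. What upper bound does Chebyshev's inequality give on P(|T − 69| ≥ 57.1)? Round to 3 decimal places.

Chebyshev: P(|T − μ| ≥ t) ≤ Var(T)/t².
Bound = 148 / 3260.41 = 0.0454.

0.045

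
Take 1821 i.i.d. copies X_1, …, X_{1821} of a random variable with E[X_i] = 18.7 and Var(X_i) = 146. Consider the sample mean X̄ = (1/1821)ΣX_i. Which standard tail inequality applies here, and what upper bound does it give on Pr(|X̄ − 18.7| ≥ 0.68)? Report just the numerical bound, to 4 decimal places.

With mean and variance of each term known, Chebyshev's inequality bounds the deviation of the sum (or sample mean).
Var(X̄) = Var(X_i)/n = 146/1821 = 0.080176.
Chebyshev: Pr(|X̄ − 18.7| ≥ 0.68) ≤ Var(X̄)/(0.68)² = 146/(1821·0.68²) = 0.1734.

0.1734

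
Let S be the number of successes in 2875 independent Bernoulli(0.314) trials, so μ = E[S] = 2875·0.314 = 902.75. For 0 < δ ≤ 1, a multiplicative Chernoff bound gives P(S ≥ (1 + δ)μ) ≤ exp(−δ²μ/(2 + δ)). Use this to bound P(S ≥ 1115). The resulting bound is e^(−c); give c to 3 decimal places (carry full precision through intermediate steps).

Write 1115 = (1 + δ)μ, so δ = 1115/902.75 − 1 = 0.2351149…
Then the exponent is δ²μ/(2 + δ) = (1115 − μ)² / (μ·(2 + δ)) = 22.326880.

22.327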